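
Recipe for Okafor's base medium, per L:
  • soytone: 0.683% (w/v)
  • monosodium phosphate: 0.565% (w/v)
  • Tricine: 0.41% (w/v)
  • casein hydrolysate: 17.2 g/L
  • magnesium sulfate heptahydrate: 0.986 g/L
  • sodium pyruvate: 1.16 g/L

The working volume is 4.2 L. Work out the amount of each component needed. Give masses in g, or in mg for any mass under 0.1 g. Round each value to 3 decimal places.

soytone 28.686 g; monosodium phosphate 23.730 g; Tricine 17.220 g; casein hydrolysate 72.240 g; magnesium sulfate heptahydrate 4.141 g; sodium pyruvate 4.872 g

Scale factor relative to 1 L: 4.2.
soytone: 0.683 g per 100 mL × 4200 mL ÷ 100 = 28.686 g
monosodium phosphate: 0.565% w/v = 5.65 g/L → 5.65 × 4.2 L = 23.730 g
Tricine: 0.41 g per 100 mL × 4200 mL ÷ 100 = 17.220 g
casein hydrolysate: 17.2 g/L × 4.2 L = 72.240 g
magnesium sulfate heptahydrate: 0.986 g/L × 4.2 L = 4.141 g
sodium pyruvate: 1.16 g/L × 4.2 L = 4.872 g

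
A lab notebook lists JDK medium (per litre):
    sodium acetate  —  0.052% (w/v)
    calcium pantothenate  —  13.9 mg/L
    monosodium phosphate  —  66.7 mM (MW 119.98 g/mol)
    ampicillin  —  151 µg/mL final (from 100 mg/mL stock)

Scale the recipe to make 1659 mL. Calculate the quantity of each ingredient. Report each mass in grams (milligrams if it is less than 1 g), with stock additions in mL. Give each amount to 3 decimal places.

sodium acetate 862.680 mg; calcium pantothenate 23.060 mg; monosodium phosphate 13.276 g; ampicillin 2.505 mL

Working volume: 1659 mL = 1.659 L.
sodium acetate: 0.052% w/v = 0.52 g/L → 0.52 × 1.659 L = 0.86268 g = 862.680 mg
calcium pantothenate: 13.9 mg/L × 1.659 L = 23.060 mg
monosodium phosphate: 66.7 mmol/L × 119.98 g/mol × 1.659 L ÷ 1000 = 13.276 g
ampicillin: dilute stock: 151 µg/mL × 1659 mL ÷ 100000 µg/mL = 2.505 mL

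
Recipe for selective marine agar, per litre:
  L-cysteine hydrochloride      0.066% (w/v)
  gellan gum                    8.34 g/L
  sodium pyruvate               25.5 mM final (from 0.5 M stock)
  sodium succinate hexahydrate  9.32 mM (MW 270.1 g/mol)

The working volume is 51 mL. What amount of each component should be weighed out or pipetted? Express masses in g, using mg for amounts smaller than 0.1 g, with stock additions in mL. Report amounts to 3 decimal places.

Working volume: 51 mL = 0.051 L.
L-cysteine hydrochloride: 0.066% w/v = 0.66 g/L → 0.66 × 0.051 L = 0.03366 g = 33.660 mg
gellan gum: 8.34 g/L × 0.051 L = 0.425 g
sodium pyruvate: C1V1 = C2V2 → 25.5 mM × 51 mL ÷ 500 mM = 2.601 mL
sodium succinate hexahydrate: 9.32 mmol/L × 270.1 g/mol × 0.051 L ÷ 1000 = 0.128 g

L-cysteine hydrochloride 33.660 mg; gellan gum 0.425 g; sodium pyruvate 2.601 mL; sodium succinate hexahydrate 0.128 g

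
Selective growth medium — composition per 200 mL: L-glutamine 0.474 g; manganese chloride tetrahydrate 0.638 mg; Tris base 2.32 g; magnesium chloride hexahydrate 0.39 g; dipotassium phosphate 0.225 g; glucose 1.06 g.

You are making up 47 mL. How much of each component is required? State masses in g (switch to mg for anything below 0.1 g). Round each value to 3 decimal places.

Ratio of target to recipe volume: 47 / 200 = 0.235.
L-glutamine: 0.474 g × (47 mL / 200 mL) = 0.111 g
manganese chloride tetrahydrate: 0.638 mg × (47 mL / 200 mL) = 0.150 mg
Tris base: 2.32 g × (47 mL / 200 mL) = 0.545 g
magnesium chloride hexahydrate: 0.39 g × (47 mL / 200 mL) = 0.09165 g = 91.650 mg
dipotassium phosphate: 0.225 g × (47 mL / 200 mL) = 0.052875 g = 52.875 mg
glucose: 1.06 g × (47 mL / 200 mL) = 0.249 g

L-glutamine 0.111 g; manganese chloride tetrahydrate 0.150 mg; Tris base 0.545 g; magnesium chloride hexahydrate 91.650 mg; dipotassium phosphate 52.875 mg; glucose 0.249 g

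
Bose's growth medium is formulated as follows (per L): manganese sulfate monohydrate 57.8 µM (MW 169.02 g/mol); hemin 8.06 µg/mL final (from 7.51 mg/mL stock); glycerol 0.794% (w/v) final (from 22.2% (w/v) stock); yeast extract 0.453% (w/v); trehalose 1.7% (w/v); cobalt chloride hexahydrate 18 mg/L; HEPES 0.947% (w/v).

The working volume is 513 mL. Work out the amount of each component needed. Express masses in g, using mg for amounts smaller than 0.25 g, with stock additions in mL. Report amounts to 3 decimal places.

Working volume: 513 mL = 0.513 L.
manganese sulfate monohydrate: 57.8 µmol/L × 169.02 g/mol × 0.513 L ÷ 1000 = 5.012 mg
hemin: C1V1 = C2V2 → 8.06 µg/mL × 513 mL ÷ 7510 µg/mL = 0.551 mL
glycerol: dilute stock: 0.794% ÷ 22.2% × 513 mL = 18.348 mL
yeast extract: 0.453 g per 100 mL × 513 mL ÷ 100 = 2.324 g
trehalose: 1.7% w/v = 17 g/L → 17 × 0.513 L = 8.721 g
cobalt chloride hexahydrate: 18 mg/L × 0.513 L = 9.234 mg
HEPES: 0.947 g per 100 mL × 513 mL ÷ 100 = 4.858 g

manganese sulfate monohydrate 5.012 mg; hemin 0.551 mL; glycerol 18.348 mL; yeast extract 2.324 g; trehalose 8.721 g; cobalt chloride hexahydrate 9.234 mg; HEPES 4.858 g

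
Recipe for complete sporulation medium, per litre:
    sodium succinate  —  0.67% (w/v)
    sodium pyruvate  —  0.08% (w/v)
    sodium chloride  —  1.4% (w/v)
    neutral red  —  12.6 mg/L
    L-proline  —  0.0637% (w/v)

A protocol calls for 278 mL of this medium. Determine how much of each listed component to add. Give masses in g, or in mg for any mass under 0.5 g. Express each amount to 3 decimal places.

Working volume: 278 mL = 0.278 L.
sodium succinate: 0.67% w/v = 6.7 g/L → 6.7 × 0.278 L = 1.863 g
sodium pyruvate: 0.08% w/v = 0.8 g/L → 0.8 × 0.278 L = 0.2224 g = 222.400 mg
sodium chloride: 1.4 g per 100 mL × 278 mL ÷ 100 = 3.892 g
neutral red: 12.6 mg/L × 0.278 L = 3.503 mg
L-proline: 0.0637 g per 100 mL × 278 mL ÷ 100 = 0.177086 g = 177.086 mg

sodium succinate 1.863 g; sodium pyruvate 222.400 mg; sodium chloride 3.892 g; neutral red 3.503 mg; L-proline 177.086 mg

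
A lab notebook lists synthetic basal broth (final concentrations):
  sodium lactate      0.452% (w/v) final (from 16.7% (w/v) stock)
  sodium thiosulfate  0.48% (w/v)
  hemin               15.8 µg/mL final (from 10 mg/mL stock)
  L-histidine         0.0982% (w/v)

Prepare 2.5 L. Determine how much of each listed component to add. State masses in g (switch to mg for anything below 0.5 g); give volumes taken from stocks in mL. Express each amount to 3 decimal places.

Scale factor relative to 1 L: 2.5.
sodium lactate: C1V1 = C2V2 → 0.452% ÷ 16.7% × 2500 mL = 67.665 mL
sodium thiosulfate: 0.48 g per 100 mL × 2500 mL ÷ 100 = 12.000 g
hemin: V = C2·V2/C1 = 15.8 µg/mL × 2500 mL ÷ 10000 µg/mL = 3.950 mL
L-histidine: 0.0982% w/v = 0.982 g/L → 0.982 × 2.5 L = 2.455 g

sodium lactate 67.665 mL; sodium thiosulfate 12.000 g; hemin 3.950 mL; L-histidine 2.455 g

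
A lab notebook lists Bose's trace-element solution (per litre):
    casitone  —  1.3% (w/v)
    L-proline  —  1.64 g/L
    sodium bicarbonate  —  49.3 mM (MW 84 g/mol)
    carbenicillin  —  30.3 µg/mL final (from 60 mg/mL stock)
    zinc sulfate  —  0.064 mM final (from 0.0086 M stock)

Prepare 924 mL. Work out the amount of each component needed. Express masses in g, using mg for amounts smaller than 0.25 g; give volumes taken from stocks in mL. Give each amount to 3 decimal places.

casitone 12.012 g; L-proline 1.515 g; sodium bicarbonate 3.826 g; carbenicillin 0.467 mL; zinc sulfate 6.876 mL

Target volume = 924 mL = 0.924 L.
casitone: 1.3 g per 100 mL × 924 mL ÷ 100 = 12.012 g
L-proline: 1.64 g/L × 0.924 L = 1.515 g
sodium bicarbonate: 49.3 mmol/L × 84 g/mol × 0.924 L ÷ 1000 = 3.826 g
carbenicillin: C1V1 = C2V2 → 30.3 µg/mL × 924 mL ÷ 60000 µg/mL = 0.467 mL
zinc sulfate: C1V1 = C2V2 → 0.064 mM × 924 mL ÷ 8.6 mM = 6.876 mL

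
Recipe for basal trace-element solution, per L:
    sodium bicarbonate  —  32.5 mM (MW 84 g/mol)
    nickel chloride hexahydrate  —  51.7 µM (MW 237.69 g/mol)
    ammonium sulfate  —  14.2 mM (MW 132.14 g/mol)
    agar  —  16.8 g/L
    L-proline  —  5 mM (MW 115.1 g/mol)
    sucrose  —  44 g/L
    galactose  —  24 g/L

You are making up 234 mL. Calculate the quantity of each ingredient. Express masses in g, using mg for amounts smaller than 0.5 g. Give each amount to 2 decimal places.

Target volume = 234 mL = 0.234 L.
sodium bicarbonate: 32.5 mmol/L × 84 g/mol × 0.234 L ÷ 1000 = 0.64 g
nickel chloride hexahydrate: 51.7 µmol/L × 237.69 g/mol × 0.234 L ÷ 1000 = 2.88 mg
ammonium sulfate: 14.2 mmol/L × 132.14 mg/mmol × 0.234 L = 439.07 mg
agar: 16.8 g/L × 0.234 L = 3.93 g
L-proline: 5 mmol/L × 115.1 mg/mmol × 0.234 L = 134.67 mg
sucrose: 44 g/L × 0.234 L = 10.30 g
galactose: 24 g/L × 0.234 L = 5.62 g

sodium bicarbonate 0.64 g; nickel chloride hexahydrate 2.88 mg; ammonium sulfate 439.07 mg; agar 3.93 g; L-proline 134.67 mg; sucrose 10.30 g; galactose 5.62 g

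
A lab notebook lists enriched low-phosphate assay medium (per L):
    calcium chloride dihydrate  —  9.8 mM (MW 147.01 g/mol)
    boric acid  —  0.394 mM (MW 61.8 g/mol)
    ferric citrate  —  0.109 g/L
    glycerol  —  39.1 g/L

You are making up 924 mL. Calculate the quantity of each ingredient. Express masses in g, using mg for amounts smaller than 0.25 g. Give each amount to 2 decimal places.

Scale factor relative to 1 L: 0.924.
calcium chloride dihydrate: 9.8 mmol/L × 147.01 g/mol × 0.924 L ÷ 1000 = 1.33 g
boric acid: 0.394 mmol/L × 61.8 mg/mmol × 0.924 L = 22.50 mg
ferric citrate: 0.109 g/L × 0.924 L = 0.100716 g = 100.72 mg
glycerol: 39.1 g/L × 0.924 L = 36.13 g

calcium chloride dihydrate 1.33 g; boric acid 22.50 mg; ferric citrate 100.72 mg; glycerol 36.13 g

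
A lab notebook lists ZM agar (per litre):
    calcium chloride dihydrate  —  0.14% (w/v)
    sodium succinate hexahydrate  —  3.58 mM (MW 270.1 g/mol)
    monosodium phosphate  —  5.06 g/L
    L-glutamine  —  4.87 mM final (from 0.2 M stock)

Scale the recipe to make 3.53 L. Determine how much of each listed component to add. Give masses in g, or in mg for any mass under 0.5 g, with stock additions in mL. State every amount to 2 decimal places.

Working volume: 3.53 L.
calcium chloride dihydrate: 0.14% w/v = 1.4 g/L → 1.4 × 3.53 L = 4.94 g
sodium succinate hexahydrate: 3.58 mmol/L × 270.1 g/mol × 3.53 L ÷ 1000 = 3.41 g
monosodium phosphate: 5.06 g/L × 3.53 L = 17.86 g
L-glutamine: V = C2·V2/C1 = 4.87 mM × 3530 mL ÷ 200 mM = 85.96 mL

calcium chloride dihydrate 4.94 g; sodium succinate hexahydrate 3.41 g; monosodium phosphate 17.86 g; L-glutamine 85.96 mL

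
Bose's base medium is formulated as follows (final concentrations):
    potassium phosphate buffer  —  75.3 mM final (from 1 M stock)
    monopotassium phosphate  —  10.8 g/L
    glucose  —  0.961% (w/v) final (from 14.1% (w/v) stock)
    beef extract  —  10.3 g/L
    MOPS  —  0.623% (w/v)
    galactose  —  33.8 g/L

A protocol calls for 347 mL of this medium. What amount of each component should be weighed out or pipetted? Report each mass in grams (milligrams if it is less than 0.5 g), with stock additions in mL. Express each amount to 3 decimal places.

Scale factor relative to 1 L: 0.347.
potassium phosphate buffer: C1V1 = C2V2 → 75.3 mM × 347 mL ÷ 1000 mM = 26.129 mL
monopotassium phosphate: 10.8 g/L × 0.347 L = 3.748 g
glucose: V = C2·V2/C1 = 0.961% ÷ 14.1% × 347 mL = 23.650 mL
beef extract: 10.3 g/L × 0.347 L = 3.574 g
MOPS: 0.623 g per 100 mL × 347 mL ÷ 100 = 2.162 g
galactose: 33.8 g/L × 0.347 L = 11.729 g

potassium phosphate buffer 26.129 mL; monopotassium phosphate 3.748 g; glucose 23.650 mL; beef extract 3.574 g; MOPS 2.162 g; galactose 11.729 g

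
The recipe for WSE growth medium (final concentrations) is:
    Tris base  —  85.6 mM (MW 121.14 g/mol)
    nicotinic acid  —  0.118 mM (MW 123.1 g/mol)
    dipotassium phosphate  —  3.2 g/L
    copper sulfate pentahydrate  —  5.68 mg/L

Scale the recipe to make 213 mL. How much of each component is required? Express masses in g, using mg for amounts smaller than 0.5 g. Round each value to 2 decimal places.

Tris base 2.21 g; nicotinic acid 3.09 mg; dipotassium phosphate 0.68 g; copper sulfate pentahydrate 1.21 mg

Scale factor relative to 1 L: 0.213.
Tris base: 85.6 mmol/L × 121.14 g/mol × 0.213 L ÷ 1000 = 2.21 g
nicotinic acid: 0.118 mmol/L × 123.1 mg/mmol × 0.213 L = 3.09 mg
dipotassium phosphate: 3.2 g/L × 0.213 L = 0.68 g
copper sulfate pentahydrate: 5.68 mg/L × 0.213 L = 1.21 mg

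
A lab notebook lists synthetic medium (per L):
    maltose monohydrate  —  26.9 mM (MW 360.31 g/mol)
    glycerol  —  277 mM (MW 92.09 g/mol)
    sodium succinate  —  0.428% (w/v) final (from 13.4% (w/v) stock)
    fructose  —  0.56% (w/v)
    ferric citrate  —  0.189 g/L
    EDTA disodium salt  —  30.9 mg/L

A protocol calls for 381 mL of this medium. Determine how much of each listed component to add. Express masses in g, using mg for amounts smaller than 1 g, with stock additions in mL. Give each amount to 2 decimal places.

maltose monohydrate 3.69 g; glycerol 9.72 g; sodium succinate 12.17 mL; fructose 2.13 g; ferric citrate 72.01 mg; EDTA disodium salt 11.77 mg

Scale factor relative to 1 L: 0.381.
maltose monohydrate: 26.9 mmol/L × 360.31 g/mol × 0.381 L ÷ 1000 = 3.69 g
glycerol: 277 mmol/L × 92.09 g/mol × 0.381 L ÷ 1000 = 9.72 g
sodium succinate: C1V1 = C2V2 → 0.428% ÷ 13.4% × 381 mL = 12.17 mL
fructose: 0.56% w/v = 5.6 g/L → 5.6 × 0.381 L = 2.13 g
ferric citrate: 0.189 g/L × 0.381 L = 0.072009 g = 72.01 mg
EDTA disodium salt: 30.9 mg/L × 0.381 L = 11.77 mg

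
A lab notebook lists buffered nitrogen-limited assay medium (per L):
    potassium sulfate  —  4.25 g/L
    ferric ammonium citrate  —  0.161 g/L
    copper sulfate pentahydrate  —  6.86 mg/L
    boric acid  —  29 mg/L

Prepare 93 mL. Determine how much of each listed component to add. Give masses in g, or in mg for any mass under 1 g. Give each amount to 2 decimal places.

Working volume: 93 mL = 0.093 L.
potassium sulfate: 4.25 g/L × 0.093 L = 0.39525 g = 395.25 mg
ferric ammonium citrate: 0.161 g/L × 0.093 L = 0.014973 g = 14.97 mg
copper sulfate pentahydrate: 6.86 mg/L × 0.093 L = 0.64 mg
boric acid: 29 mg/L × 0.093 L = 2.70 mg

potassium sulfate 395.25 mg; ferric ammonium citrate 14.97 mg; copper sulfate pentahydrate 0.64 mg; boric acid 2.70 mg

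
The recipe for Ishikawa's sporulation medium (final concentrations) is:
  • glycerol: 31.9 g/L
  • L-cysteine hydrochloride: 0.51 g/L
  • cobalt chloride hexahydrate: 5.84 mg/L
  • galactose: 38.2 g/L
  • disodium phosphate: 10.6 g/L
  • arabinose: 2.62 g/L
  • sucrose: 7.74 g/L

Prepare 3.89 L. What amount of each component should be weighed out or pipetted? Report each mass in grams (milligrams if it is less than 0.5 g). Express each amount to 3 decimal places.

Scale factor relative to 1 L: 3.89.
glycerol: 31.9 g/L × 3.89 L = 124.091 g
L-cysteine hydrochloride: 0.51 g/L × 3.89 L = 1.984 g
cobalt chloride hexahydrate: 5.84 mg/L × 3.89 L = 22.718 mg
galactose: 38.2 g/L × 3.89 L = 148.598 g
disodium phosphate: 10.6 g/L × 3.89 L = 41.234 g
arabinose: 2.62 g/L × 3.89 L = 10.192 g
sucrose: 7.74 g/L × 3.89 L = 30.109 g

glycerol 124.091 g; L-cysteine hydrochloride 1.984 g; cobalt chloride hexahydrate 22.718 mg; galactose 148.598 g; disodium phosphate 41.234 g; arabinose 10.192 g; sucrose 30.109 g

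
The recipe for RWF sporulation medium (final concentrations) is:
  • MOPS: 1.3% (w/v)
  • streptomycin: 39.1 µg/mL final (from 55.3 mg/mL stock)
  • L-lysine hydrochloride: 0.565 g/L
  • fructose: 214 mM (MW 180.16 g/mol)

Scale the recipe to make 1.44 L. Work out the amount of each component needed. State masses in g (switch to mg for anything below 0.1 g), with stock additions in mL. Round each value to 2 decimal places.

Working volume: 1.44 L.
MOPS: 1.3% w/v = 13 g/L → 13 × 1.44 L = 18.72 g
streptomycin: V = C2·V2/C1 = 39.1 µg/mL × 1440 mL ÷ 55300 µg/mL = 1.02 mL
L-lysine hydrochloride: 0.565 g/L × 1.44 L = 0.81 g
fructose: 214 mmol/L × 180.16 g/mol × 1.44 L ÷ 1000 = 55.52 g

MOPS 18.72 g; streptomycin 1.02 mL; L-lysine hydrochloride 0.81 g; fructose 55.52 g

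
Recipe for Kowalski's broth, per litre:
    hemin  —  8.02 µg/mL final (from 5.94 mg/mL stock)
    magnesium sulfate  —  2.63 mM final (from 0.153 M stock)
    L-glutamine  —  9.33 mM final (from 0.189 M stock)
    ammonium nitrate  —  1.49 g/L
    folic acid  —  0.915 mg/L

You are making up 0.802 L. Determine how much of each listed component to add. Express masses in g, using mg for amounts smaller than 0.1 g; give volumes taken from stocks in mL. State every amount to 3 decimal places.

hemin 1.083 mL; magnesium sulfate 13.786 mL; L-glutamine 39.591 mL; ammonium nitrate 1.195 g; folic acid 0.734 mg

Scale factor relative to 1 L: 0.802.
hemin: dilute stock: 8.02 µg/mL × 802 mL ÷ 5940 µg/mL = 1.083 mL
magnesium sulfate: V = C2·V2/C1 = 2.63 mM × 802 mL ÷ 153 mM = 13.786 mL
L-glutamine: V = C2·V2/C1 = 9.33 mM × 802 mL ÷ 189 mM = 39.591 mL
ammonium nitrate: 1.49 g/L × 0.802 L = 1.195 g
folic acid: 0.915 mg/L × 0.802 L = 0.734 mg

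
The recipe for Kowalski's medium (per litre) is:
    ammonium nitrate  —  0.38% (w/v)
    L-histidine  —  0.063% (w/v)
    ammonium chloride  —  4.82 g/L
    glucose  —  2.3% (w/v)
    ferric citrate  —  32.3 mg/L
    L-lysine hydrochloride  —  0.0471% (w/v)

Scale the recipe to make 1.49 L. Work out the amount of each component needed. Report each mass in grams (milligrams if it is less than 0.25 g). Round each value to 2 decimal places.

ammonium nitrate 5.66 g; L-histidine 0.94 g; ammonium chloride 7.18 g; glucose 34.27 g; ferric citrate 48.13 mg; L-lysine hydrochloride 0.70 g

Working volume: 1.49 L.
ammonium nitrate: 0.38% w/v = 3.8 g/L → 3.8 × 1.49 L = 5.66 g
L-histidine: 0.063% w/v = 0.63 g/L → 0.63 × 1.49 L = 0.94 g
ammonium chloride: 4.82 g/L × 1.49 L = 7.18 g
glucose: 2.3 g per 100 mL × 1490 mL ÷ 100 = 34.27 g
ferric citrate: 32.3 mg/L × 1.49 L = 48.13 mg
L-lysine hydrochloride: 0.0471 g per 100 mL × 1490 mL ÷ 100 = 0.70 g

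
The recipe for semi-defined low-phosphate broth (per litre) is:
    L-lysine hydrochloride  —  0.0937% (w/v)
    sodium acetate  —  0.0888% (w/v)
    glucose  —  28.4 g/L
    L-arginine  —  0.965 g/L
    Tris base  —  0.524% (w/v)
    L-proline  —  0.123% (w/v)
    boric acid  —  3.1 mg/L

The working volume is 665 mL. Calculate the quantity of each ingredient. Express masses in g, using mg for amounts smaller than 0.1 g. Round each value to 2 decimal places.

L-lysine hydrochloride 0.62 g; sodium acetate 0.59 g; glucose 18.89 g; L-arginine 0.64 g; Tris base 3.48 g; L-proline 0.82 g; boric acid 2.06 mg

Scale factor relative to 1 L: 0.665.
L-lysine hydrochloride: 0.0937 g per 100 mL × 665 mL ÷ 100 = 0.62 g
sodium acetate: 0.0888% w/v = 0.888 g/L → 0.888 × 0.665 L = 0.59 g
glucose: 28.4 g/L × 0.665 L = 18.89 g
L-arginine: 0.965 g/L × 0.665 L = 0.64 g
Tris base: 0.524 g per 100 mL × 665 mL ÷ 100 = 3.48 g
L-proline: 0.123 g per 100 mL × 665 mL ÷ 100 = 0.82 g
boric acid: 3.1 mg/L × 0.665 L = 2.06 mg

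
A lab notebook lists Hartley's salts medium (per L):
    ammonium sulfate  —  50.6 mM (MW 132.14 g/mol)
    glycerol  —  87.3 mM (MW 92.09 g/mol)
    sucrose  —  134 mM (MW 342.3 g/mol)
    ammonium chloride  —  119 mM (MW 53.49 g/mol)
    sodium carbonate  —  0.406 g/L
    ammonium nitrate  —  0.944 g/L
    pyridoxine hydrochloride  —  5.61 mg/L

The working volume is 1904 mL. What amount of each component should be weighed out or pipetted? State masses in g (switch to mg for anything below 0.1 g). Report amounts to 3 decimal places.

ammonium sulfate 12.731 g; glycerol 15.307 g; sucrose 87.333 g; ammonium chloride 12.120 g; sodium carbonate 0.773 g; ammonium nitrate 1.797 g; pyridoxine hydrochloride 10.681 mg

Working volume: 1904 mL = 1.904 L.
ammonium sulfate: 50.6 mmol/L × 132.14 g/mol × 1.904 L ÷ 1000 = 12.731 g
glycerol: 87.3 mmol/L × 92.09 g/mol × 1.904 L ÷ 1000 = 15.307 g
sucrose: 134 mmol/L × 342.3 g/mol × 1.904 L ÷ 1000 = 87.333 g
ammonium chloride: 119 mmol/L × 53.49 g/mol × 1.904 L ÷ 1000 = 12.120 g
sodium carbonate: 0.406 g/L × 1.904 L = 0.773 g
ammonium nitrate: 0.944 g/L × 1.904 L = 1.797 g
pyridoxine hydrochloride: 5.61 mg/L × 1.904 L = 10.681 mg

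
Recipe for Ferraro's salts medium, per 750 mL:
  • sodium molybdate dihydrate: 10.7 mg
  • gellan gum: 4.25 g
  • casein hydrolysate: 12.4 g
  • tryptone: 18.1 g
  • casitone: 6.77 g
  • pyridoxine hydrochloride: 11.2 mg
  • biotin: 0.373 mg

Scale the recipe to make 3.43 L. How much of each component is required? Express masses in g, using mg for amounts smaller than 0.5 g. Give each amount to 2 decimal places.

sodium molybdate dihydrate 48.93 mg; gellan gum 19.44 g; casein hydrolysate 56.71 g; tryptone 82.78 g; casitone 30.96 g; pyridoxine hydrochloride 51.22 mg; biotin 1.71 mg

Ratio of target to recipe volume: 3430 / 750 = 4.57333.
sodium molybdate dihydrate: 10.7 mg × (3430 mL / 750 mL) = 48.93 mg
gellan gum: 4.25 g × (3430 mL / 750 mL) = 19.44 g
casein hydrolysate: 12.4 g × (3430 mL / 750 mL) = 56.71 g
tryptone: 18.1 g × (3430 mL / 750 mL) = 82.78 g
casitone: 6.77 g × (3430 mL / 750 mL) = 30.96 g
pyridoxine hydrochloride: 11.2 mg × (3430 mL / 750 mL) = 51.22 mg
biotin: 0.373 mg × (3430 mL / 750 mL) = 1.71 mg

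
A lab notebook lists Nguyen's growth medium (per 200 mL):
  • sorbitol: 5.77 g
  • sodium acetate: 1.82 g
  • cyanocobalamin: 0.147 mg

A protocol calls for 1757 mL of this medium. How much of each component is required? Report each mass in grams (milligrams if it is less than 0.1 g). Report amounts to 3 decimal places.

Ratio of target to recipe volume: 1757 / 200 = 8.785.
sorbitol: 5.77 g × (1757 mL / 200 mL) = 50.689 g
sodium acetate: 1.82 g × (1757 mL / 200 mL) = 15.989 g
cyanocobalamin: 0.147 mg × (1757 mL / 200 mL) = 1.291 mg

sorbitol 50.689 g; sodium acetate 15.989 g; cyanocobalamin 1.291 mg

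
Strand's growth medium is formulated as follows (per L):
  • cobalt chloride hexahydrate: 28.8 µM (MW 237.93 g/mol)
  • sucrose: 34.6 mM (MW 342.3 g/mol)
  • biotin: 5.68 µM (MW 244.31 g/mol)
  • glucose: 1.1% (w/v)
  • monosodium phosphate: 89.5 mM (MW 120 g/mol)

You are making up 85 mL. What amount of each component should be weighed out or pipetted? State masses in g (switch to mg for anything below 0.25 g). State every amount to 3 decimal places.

cobalt chloride hexahydrate 0.582 mg; sucrose 1.007 g; biotin 0.118 mg; glucose 0.935 g; monosodium phosphate 0.913 g

Target volume = 85 mL = 0.085 L.
cobalt chloride hexahydrate: 28.8 µmol/L × 237.93 g/mol × 0.085 L ÷ 1000 = 0.582 mg
sucrose: 34.6 mmol/L × 342.3 g/mol × 0.085 L ÷ 1000 = 1.007 g
biotin: 5.68 µmol/L × 244.31 g/mol × 0.085 L ÷ 1000 = 0.118 mg
glucose: 1.1% w/v = 11 g/L → 11 × 0.085 L = 0.935 g
monosodium phosphate: 89.5 mmol/L × 120 g/mol × 0.085 L ÷ 1000 = 0.913 g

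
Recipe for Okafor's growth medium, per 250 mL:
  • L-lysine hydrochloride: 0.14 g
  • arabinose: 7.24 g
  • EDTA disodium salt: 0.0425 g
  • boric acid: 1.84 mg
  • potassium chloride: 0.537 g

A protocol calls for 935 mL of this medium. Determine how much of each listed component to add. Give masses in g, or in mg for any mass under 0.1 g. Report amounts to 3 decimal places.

L-lysine hydrochloride 0.524 g; arabinose 27.078 g; EDTA disodium salt 0.159 g; boric acid 6.882 mg; potassium chloride 2.008 g

Ratio of target to recipe volume: 935 / 250 = 3.74.
L-lysine hydrochloride: 0.14 g × (935 mL / 250 mL) = 0.524 g
arabinose: 7.24 g × (935 mL / 250 mL) = 27.078 g
EDTA disodium salt: 0.0425 g × (935 mL / 250 mL) = 0.159 g
boric acid: 1.84 mg × (935 mL / 250 mL) = 6.882 mg
potassium chloride: 0.537 g × (935 mL / 250 mL) = 2.008 g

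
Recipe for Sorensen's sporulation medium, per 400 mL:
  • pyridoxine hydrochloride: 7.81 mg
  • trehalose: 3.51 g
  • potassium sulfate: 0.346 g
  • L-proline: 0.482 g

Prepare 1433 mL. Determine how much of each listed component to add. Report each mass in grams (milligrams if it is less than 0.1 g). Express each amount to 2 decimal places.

pyridoxine hydrochloride 27.98 mg; trehalose 12.57 g; potassium sulfate 1.24 g; L-proline 1.73 g

Scale factor = 1433 mL / 400 mL = 3.5825.
pyridoxine hydrochloride: 7.81 mg × (1433 mL / 400 mL) = 27.98 mg
trehalose: 3.51 g × (1433 mL / 400 mL) = 12.57 g
potassium sulfate: 0.346 g × (1433 mL / 400 mL) = 1.24 g
L-proline: 0.482 g × (1433 mL / 400 mL) = 1.73 g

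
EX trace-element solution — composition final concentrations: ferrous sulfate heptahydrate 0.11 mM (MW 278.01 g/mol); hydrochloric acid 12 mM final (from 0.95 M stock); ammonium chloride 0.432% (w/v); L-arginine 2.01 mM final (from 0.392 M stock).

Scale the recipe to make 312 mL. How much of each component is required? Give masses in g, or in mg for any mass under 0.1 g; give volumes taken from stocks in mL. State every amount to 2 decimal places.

Target volume = 312 mL = 0.312 L.
ferrous sulfate heptahydrate: 0.11 mmol/L × 278.01 mg/mmol × 0.312 L = 9.54 mg
hydrochloric acid: C1V1 = C2V2 → 12 mM × 312 mL ÷ 950 mM = 3.94 mL
ammonium chloride: 0.432 g per 100 mL × 312 mL ÷ 100 = 1.35 g
L-arginine: dilute stock: 2.01 mM × 312 mL ÷ 392 mM = 1.60 mL

ferrous sulfate heptahydrate 9.54 mg; hydrochloric acid 3.94 mL; ammonium chloride 1.35 g; L-arginine 1.60 mL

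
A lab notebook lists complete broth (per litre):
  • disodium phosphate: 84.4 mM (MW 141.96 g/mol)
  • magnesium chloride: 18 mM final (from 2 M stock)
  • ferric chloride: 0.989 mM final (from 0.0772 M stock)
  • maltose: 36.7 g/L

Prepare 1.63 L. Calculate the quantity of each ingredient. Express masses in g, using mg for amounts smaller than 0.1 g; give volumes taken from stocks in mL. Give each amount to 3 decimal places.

disodium phosphate 19.530 g; magnesium chloride 14.670 mL; ferric chloride 20.882 mL; maltose 59.821 g

Working volume: 1.63 L.
disodium phosphate: 84.4 mmol/L × 141.96 g/mol × 1.63 L ÷ 1000 = 19.530 g
magnesium chloride: V = C2·V2/C1 = 18 mM × 1630 mL ÷ 2000 mM = 14.670 mL
ferric chloride: dilute stock: 0.989 mM × 1630 mL ÷ 77.2 mM = 20.882 mL
maltose: 36.7 g/L × 1.63 L = 59.821 g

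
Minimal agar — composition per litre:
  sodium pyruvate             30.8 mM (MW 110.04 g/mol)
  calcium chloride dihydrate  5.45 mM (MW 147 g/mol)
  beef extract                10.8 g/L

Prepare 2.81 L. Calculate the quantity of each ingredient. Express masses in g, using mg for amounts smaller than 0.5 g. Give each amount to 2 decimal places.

sodium pyruvate 9.52 g; calcium chloride dihydrate 2.25 g; beef extract 30.35 g

Working volume: 2.81 L.
sodium pyruvate: 30.8 mmol/L × 110.04 g/mol × 2.81 L ÷ 1000 = 9.52 g
calcium chloride dihydrate: 5.45 mmol/L × 147 g/mol × 2.81 L ÷ 1000 = 2.25 g
beef extract: 10.8 g/L × 2.81 L = 30.35 g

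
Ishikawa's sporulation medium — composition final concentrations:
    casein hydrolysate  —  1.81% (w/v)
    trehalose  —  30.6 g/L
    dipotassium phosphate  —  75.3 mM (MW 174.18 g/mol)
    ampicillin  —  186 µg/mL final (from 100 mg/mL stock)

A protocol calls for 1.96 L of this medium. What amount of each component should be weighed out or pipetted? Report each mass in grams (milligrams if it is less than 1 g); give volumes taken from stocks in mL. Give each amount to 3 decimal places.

Scale factor relative to 1 L: 1.96.
casein hydrolysate: 1.81% w/v = 18.1 g/L → 18.1 × 1.96 L = 35.476 g
trehalose: 30.6 g/L × 1.96 L = 59.976 g
dipotassium phosphate: 75.3 mmol/L × 174.18 g/mol × 1.96 L ÷ 1000 = 25.707 g
ampicillin: dilute stock: 186 µg/mL × 1960 mL ÷ 100000 µg/mL = 3.646 mL

casein hydrolysate 35.476 g; trehalose 59.976 g; dipotassium phosphate 25.707 g; ampicillin 3.646 mL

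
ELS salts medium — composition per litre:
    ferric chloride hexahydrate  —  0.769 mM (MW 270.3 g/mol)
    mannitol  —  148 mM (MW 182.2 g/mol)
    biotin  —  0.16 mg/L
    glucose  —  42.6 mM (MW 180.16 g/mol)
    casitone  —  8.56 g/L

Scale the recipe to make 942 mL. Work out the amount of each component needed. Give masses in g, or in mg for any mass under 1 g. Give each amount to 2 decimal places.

Working volume: 942 mL = 0.942 L.
ferric chloride hexahydrate: 0.769 mmol/L × 270.3 mg/mmol × 0.942 L = 195.80 mg
mannitol: 148 mmol/L × 182.2 g/mol × 0.942 L ÷ 1000 = 25.40 g
biotin: 0.16 mg/L × 0.942 L = 0.15 mg
glucose: 42.6 mmol/L × 180.16 g/mol × 0.942 L ÷ 1000 = 7.23 g
casitone: 8.56 g/L × 0.942 L = 8.06 g

ferric chloride hexahydrate 195.80 mg; mannitol 25.40 g; biotin 0.15 mg; glucose 7.23 g; casitone 8.06 g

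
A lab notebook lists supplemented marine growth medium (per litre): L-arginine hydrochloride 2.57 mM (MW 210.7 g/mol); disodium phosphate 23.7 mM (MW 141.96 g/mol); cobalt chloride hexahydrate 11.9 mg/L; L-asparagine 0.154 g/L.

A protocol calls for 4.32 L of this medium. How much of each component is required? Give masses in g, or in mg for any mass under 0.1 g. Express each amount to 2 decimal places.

L-arginine hydrochloride 2.34 g; disodium phosphate 14.53 g; cobalt chloride hexahydrate 51.41 mg; L-asparagine 0.67 g

Working volume: 4.32 L.
L-arginine hydrochloride: 2.57 mmol/L × 210.7 g/mol × 4.32 L ÷ 1000 = 2.34 g
disodium phosphate: 23.7 mmol/L × 141.96 g/mol × 4.32 L ÷ 1000 = 14.53 g
cobalt chloride hexahydrate: 11.9 mg/L × 4.32 L = 51.41 mg
L-asparagine: 0.154 g/L × 4.32 L = 0.67 g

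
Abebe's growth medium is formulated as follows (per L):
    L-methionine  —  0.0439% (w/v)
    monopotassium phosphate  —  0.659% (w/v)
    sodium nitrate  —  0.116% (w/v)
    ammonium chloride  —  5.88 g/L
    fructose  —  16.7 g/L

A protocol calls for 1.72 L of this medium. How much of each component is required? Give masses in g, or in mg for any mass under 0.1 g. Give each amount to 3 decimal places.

Working volume: 1.72 L.
L-methionine: 0.0439 g per 100 mL × 1720 mL ÷ 100 = 0.755 g
monopotassium phosphate: 0.659 g per 100 mL × 1720 mL ÷ 100 = 11.335 g
sodium nitrate: 0.116% w/v = 1.16 g/L → 1.16 × 1.72 L = 1.995 g
ammonium chloride: 5.88 g/L × 1.72 L = 10.114 g
fructose: 16.7 g/L × 1.72 L = 28.724 g

L-methionine 0.755 g; monopotassium phosphate 11.335 g; sodium nitrate 1.995 g; ammonium chloride 10.114 g; fructose 28.724 g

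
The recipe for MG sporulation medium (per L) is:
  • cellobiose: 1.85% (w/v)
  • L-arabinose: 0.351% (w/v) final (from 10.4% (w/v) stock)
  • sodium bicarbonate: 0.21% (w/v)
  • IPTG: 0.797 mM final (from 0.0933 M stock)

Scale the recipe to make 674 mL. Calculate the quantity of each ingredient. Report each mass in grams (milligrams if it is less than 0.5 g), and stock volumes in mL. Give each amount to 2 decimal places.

cellobiose 12.47 g; L-arabinose 22.75 mL; sodium bicarbonate 1.42 g; IPTG 5.76 mL

Working volume: 674 mL = 0.674 L.
cellobiose: 1.85% w/v = 18.5 g/L → 18.5 × 0.674 L = 12.47 g
L-arabinose: V = C2·V2/C1 = 0.351% ÷ 10.4% × 674 mL = 22.75 mL
sodium bicarbonate: 0.21 g per 100 mL × 674 mL ÷ 100 = 1.42 g
IPTG: dilute stock: 0.797 mM × 674 mL ÷ 93.3 mM = 5.76 mL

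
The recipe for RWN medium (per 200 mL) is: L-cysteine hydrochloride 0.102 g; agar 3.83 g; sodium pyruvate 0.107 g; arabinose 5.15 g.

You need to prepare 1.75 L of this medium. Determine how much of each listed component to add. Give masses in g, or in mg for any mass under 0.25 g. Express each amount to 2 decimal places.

L-cysteine hydrochloride 0.89 g; agar 33.51 g; sodium pyruvate 0.94 g; arabinose 45.06 g

Scale factor = 1750 mL / 200 mL = 8.75.
L-cysteine hydrochloride: 0.102 g × (1750 mL / 200 mL) = 0.89 g
agar: 3.83 g × (1750 mL / 200 mL) = 33.51 g
sodium pyruvate: 0.107 g × (1750 mL / 200 mL) = 0.94 g
arabinose: 5.15 g × (1750 mL / 200 mL) = 45.06 g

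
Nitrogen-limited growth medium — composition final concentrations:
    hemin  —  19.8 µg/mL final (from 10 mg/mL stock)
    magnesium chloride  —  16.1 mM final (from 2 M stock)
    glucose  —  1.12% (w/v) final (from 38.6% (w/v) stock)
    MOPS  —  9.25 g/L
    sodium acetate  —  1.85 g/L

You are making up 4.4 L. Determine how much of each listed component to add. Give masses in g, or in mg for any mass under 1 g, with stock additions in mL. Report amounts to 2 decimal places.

Scale factor relative to 1 L: 4.4.
hemin: C1V1 = C2V2 → 19.8 µg/mL × 4400 mL ÷ 10000 µg/mL = 8.71 mL
magnesium chloride: C1V1 = C2V2 → 16.1 mM × 4400 mL ÷ 2000 mM = 35.42 mL
glucose: dilute stock: 1.12% ÷ 38.6% × 4400 mL = 127.67 mL
MOPS: 9.25 g/L × 4.4 L = 40.70 g
sodium acetate: 1.85 g/L × 4.4 L = 8.14 g

hemin 8.71 mL; magnesium chloride 35.42 mL; glucose 127.67 mL; MOPS 40.70 g; sodium acetate 8.14 g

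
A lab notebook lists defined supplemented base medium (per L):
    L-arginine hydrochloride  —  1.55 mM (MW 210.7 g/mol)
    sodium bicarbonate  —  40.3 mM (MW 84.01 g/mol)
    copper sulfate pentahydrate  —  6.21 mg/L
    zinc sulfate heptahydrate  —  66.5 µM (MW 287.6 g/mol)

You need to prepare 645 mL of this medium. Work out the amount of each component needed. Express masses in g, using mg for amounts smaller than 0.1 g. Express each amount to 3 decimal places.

L-arginine hydrochloride 0.211 g; sodium bicarbonate 2.184 g; copper sulfate pentahydrate 4.005 mg; zinc sulfate heptahydrate 12.336 mg

Target volume = 645 mL = 0.645 L.
L-arginine hydrochloride: 1.55 mmol/L × 210.7 g/mol × 0.645 L ÷ 1000 = 0.211 g
sodium bicarbonate: 40.3 mmol/L × 84.01 g/mol × 0.645 L ÷ 1000 = 2.184 g
copper sulfate pentahydrate: 6.21 mg/L × 0.645 L = 4.005 mg
zinc sulfate heptahydrate: 66.5 µmol/L × 287.6 g/mol × 0.645 L ÷ 1000 = 12.336 mg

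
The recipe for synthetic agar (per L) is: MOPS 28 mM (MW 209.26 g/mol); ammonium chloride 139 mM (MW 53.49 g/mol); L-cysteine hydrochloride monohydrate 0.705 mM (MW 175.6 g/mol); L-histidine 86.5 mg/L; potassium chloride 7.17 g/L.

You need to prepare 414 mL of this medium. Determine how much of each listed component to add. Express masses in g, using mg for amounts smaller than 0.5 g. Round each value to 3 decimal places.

MOPS 2.426 g; ammonium chloride 3.078 g; L-cysteine hydrochloride monohydrate 51.252 mg; L-histidine 35.811 mg; potassium chloride 2.968 g

Working volume: 414 mL = 0.414 L.
MOPS: 28 mmol/L × 209.26 g/mol × 0.414 L ÷ 1000 = 2.426 g
ammonium chloride: 139 mmol/L × 53.49 g/mol × 0.414 L ÷ 1000 = 3.078 g
L-cysteine hydrochloride monohydrate: 0.705 mmol/L × 175.6 mg/mmol × 0.414 L = 51.252 mg
L-histidine: 86.5 mg/L × 0.414 L = 35.811 mg
potassium chloride: 7.17 g/L × 0.414 L = 2.968 g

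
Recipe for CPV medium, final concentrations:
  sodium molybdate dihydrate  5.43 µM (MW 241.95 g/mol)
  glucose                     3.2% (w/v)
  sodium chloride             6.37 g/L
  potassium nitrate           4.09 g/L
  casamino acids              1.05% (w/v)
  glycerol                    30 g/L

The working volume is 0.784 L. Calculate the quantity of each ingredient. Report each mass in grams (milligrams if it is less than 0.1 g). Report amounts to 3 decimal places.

sodium molybdate dihydrate 1.030 mg; glucose 25.088 g; sodium chloride 4.994 g; potassium nitrate 3.207 g; casamino acids 8.232 g; glycerol 23.520 g

Scale factor relative to 1 L: 0.784.
sodium molybdate dihydrate: 5.43 µmol/L × 241.95 g/mol × 0.784 L ÷ 1000 = 1.030 mg
glucose: 3.2% w/v = 32 g/L → 32 × 0.784 L = 25.088 g
sodium chloride: 6.37 g/L × 0.784 L = 4.994 g
potassium nitrate: 4.09 g/L × 0.784 L = 3.207 g
casamino acids: 1.05 g per 100 mL × 784 mL ÷ 100 = 8.232 g
glycerol: 30 g/L × 0.784 L = 23.520 g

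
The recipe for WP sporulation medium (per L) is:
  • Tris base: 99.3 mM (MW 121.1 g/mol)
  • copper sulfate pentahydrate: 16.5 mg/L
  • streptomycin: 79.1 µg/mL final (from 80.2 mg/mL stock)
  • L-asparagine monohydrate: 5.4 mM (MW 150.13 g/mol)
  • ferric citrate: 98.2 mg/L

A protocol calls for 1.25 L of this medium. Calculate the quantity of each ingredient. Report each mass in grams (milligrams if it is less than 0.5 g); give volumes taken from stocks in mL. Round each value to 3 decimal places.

Scale factor relative to 1 L: 1.25.
Tris base: 99.3 mmol/L × 121.1 g/mol × 1.25 L ÷ 1000 = 15.032 g
copper sulfate pentahydrate: 16.5 mg/L × 1.25 L = 20.625 mg
streptomycin: C1V1 = C2V2 → 79.1 µg/mL × 1250 mL ÷ 80200 µg/mL = 1.233 mL
L-asparagine monohydrate: 5.4 mmol/L × 150.13 g/mol × 1.25 L ÷ 1000 = 1.013 g
ferric citrate: 98.2 mg/L × 1.25 L = 122.750 mg

Tris base 15.032 g; copper sulfate pentahydrate 20.625 mg; streptomycin 1.233 mL; L-asparagine monohydrate 1.013 g; ferric citrate 122.750 mg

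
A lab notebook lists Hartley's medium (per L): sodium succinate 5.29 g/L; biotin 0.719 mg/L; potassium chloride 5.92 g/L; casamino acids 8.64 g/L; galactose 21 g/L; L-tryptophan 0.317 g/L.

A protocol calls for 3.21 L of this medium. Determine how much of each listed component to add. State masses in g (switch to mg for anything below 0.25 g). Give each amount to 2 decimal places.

sodium succinate 16.98 g; biotin 2.31 mg; potassium chloride 19.00 g; casamino acids 27.73 g; galactose 67.41 g; L-tryptophan 1.02 g

Working volume: 3.21 L.
sodium succinate: 5.29 g/L × 3.21 L = 16.98 g
biotin: 0.719 mg/L × 3.21 L = 2.31 mg
potassium chloride: 5.92 g/L × 3.21 L = 19.00 g
casamino acids: 8.64 g/L × 3.21 L = 27.73 g
galactose: 21 g/L × 3.21 L = 67.41 g
L-tryptophan: 0.317 g/L × 3.21 L = 1.02 g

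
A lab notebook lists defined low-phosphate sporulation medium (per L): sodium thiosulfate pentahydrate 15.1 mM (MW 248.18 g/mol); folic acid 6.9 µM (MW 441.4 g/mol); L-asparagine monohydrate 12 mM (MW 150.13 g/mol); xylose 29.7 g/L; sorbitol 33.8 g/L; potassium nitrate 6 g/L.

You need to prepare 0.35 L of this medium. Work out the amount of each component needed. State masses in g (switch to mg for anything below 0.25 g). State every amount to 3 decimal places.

Working volume: 0.35 L.
sodium thiosulfate pentahydrate: 15.1 mmol/L × 248.18 g/mol × 0.35 L ÷ 1000 = 1.312 g
folic acid: 6.9 µmol/L × 441.4 g/mol × 0.35 L ÷ 1000 = 1.066 mg
L-asparagine monohydrate: 12 mmol/L × 150.13 g/mol × 0.35 L ÷ 1000 = 0.631 g
xylose: 29.7 g/L × 0.35 L = 10.395 g
sorbitol: 33.8 g/L × 0.35 L = 11.830 g
potassium nitrate: 6 g/L × 0.35 L = 2.100 g

sodium thiosulfate pentahydrate 1.312 g; folic acid 1.066 mg; L-asparagine monohydrate 0.631 g; xylose 10.395 g; sorbitol 11.830 g; potassium nitrate 2.100 g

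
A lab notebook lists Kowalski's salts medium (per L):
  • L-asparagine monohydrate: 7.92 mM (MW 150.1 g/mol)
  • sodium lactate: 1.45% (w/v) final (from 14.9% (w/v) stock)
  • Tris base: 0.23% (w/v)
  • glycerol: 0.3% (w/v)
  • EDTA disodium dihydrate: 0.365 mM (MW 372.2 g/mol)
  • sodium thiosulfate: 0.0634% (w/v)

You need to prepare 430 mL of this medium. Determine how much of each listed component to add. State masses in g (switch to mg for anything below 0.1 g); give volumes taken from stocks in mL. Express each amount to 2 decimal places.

L-asparagine monohydrate 0.51 g; sodium lactate 41.85 mL; Tris base 0.99 g; glycerol 1.29 g; EDTA disodium dihydrate 58.42 mg; sodium thiosulfate 0.27 g

Scale factor relative to 1 L: 0.43.
L-asparagine monohydrate: 7.92 mmol/L × 150.1 g/mol × 0.43 L ÷ 1000 = 0.51 g
sodium lactate: dilute stock: 1.45% ÷ 14.9% × 430 mL = 41.85 mL
Tris base: 0.23 g per 100 mL × 430 mL ÷ 100 = 0.99 g
glycerol: 0.3% w/v = 3 g/L → 3 × 0.43 L = 1.29 g
EDTA disodium dihydrate: 0.365 mmol/L × 372.2 mg/mmol × 0.43 L = 58.42 mg
sodium thiosulfate: 0.0634 g per 100 mL × 430 mL ÷ 100 = 0.27 g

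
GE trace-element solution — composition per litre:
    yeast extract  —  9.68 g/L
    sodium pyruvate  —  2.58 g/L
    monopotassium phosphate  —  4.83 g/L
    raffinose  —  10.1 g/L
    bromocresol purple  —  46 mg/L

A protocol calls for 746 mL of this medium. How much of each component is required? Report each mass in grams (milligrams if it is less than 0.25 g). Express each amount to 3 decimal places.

yeast extract 7.221 g; sodium pyruvate 1.925 g; monopotassium phosphate 3.603 g; raffinose 7.535 g; bromocresol purple 34.316 mg

Scale factor relative to 1 L: 0.746.
yeast extract: 9.68 g/L × 0.746 L = 7.221 g
sodium pyruvate: 2.58 g/L × 0.746 L = 1.925 g
monopotassium phosphate: 4.83 g/L × 0.746 L = 3.603 g
raffinose: 10.1 g/L × 0.746 L = 7.535 g
bromocresol purple: 46 mg/L × 0.746 L = 34.316 mg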